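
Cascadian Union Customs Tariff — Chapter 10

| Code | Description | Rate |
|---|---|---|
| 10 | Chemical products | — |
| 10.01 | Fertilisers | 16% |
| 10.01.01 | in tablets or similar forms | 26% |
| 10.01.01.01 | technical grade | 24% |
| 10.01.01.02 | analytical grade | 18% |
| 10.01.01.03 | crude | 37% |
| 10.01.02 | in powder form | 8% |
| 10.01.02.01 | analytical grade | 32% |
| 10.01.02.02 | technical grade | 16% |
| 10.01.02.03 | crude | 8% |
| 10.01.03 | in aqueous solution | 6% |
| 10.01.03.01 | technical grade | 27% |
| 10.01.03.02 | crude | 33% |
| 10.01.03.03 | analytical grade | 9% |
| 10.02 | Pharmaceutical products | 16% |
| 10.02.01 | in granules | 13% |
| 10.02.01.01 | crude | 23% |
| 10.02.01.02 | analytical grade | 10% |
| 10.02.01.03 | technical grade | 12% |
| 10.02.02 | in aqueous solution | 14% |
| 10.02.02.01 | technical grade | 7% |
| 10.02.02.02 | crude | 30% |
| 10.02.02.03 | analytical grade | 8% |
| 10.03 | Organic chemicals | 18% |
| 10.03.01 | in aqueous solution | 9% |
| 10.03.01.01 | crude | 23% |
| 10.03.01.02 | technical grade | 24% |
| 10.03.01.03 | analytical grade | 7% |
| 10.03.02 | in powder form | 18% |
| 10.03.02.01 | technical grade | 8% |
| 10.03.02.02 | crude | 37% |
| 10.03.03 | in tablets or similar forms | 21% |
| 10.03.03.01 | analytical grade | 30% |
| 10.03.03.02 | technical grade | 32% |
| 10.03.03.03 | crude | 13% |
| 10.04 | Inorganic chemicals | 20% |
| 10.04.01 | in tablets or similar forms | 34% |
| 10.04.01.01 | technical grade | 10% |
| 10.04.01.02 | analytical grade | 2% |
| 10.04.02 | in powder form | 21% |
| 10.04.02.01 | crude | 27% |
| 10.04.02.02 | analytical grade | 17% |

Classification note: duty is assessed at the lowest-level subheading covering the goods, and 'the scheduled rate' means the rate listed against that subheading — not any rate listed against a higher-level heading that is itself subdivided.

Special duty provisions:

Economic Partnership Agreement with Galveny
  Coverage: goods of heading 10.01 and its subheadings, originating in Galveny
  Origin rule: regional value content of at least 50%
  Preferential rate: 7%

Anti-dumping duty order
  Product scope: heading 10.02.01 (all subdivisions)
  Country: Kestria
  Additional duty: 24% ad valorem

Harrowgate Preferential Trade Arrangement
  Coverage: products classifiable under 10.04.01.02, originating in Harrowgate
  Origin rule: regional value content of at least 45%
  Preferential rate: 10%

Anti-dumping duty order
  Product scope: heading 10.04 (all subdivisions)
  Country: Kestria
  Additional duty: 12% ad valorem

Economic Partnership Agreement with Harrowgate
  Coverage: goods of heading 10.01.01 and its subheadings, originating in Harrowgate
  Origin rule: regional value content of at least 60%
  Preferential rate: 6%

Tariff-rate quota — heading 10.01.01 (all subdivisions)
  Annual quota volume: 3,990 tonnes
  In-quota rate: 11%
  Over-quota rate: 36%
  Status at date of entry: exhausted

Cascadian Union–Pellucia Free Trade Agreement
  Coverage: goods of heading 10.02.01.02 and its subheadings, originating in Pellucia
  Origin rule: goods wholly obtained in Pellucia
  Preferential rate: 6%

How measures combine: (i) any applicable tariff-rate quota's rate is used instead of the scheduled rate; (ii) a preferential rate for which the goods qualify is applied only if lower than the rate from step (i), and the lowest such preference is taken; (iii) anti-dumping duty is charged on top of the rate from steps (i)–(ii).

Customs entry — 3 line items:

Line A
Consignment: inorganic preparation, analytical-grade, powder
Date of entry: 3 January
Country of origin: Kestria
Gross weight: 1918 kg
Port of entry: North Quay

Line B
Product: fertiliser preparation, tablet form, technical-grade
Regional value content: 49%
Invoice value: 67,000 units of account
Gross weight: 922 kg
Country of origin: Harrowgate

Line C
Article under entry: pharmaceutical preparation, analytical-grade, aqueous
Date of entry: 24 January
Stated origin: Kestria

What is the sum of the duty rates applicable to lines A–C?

Line A: inorganic → 10.04; powder → 10.04.02; analytical-grade → 10.04.02.02. Scheduled 17%. anti-dumping (Kestria, 10.04): +12%; total 17% + 12% = 29%. → 29%.
Line B: fertiliser → 10.01; tablet form → 10.01.01; technical-grade → 10.01.01.01. Scheduled 24%. quota on 10.01.01 exhausted → over-quota 36%; Harrowgate agreement on 10.04.01.02: 10.01.01.01 not covered; Harrowgate agreement on 10.01.01: RVC < 60%. → 36%.
Line C: pharmaceutical → 10.02; aqueous → 10.02.02; analytical-grade → 10.02.02.03. Scheduled 8%. No special measure applies. → 8%.
Sum: 29% + 36% + 8% = 73%.

73%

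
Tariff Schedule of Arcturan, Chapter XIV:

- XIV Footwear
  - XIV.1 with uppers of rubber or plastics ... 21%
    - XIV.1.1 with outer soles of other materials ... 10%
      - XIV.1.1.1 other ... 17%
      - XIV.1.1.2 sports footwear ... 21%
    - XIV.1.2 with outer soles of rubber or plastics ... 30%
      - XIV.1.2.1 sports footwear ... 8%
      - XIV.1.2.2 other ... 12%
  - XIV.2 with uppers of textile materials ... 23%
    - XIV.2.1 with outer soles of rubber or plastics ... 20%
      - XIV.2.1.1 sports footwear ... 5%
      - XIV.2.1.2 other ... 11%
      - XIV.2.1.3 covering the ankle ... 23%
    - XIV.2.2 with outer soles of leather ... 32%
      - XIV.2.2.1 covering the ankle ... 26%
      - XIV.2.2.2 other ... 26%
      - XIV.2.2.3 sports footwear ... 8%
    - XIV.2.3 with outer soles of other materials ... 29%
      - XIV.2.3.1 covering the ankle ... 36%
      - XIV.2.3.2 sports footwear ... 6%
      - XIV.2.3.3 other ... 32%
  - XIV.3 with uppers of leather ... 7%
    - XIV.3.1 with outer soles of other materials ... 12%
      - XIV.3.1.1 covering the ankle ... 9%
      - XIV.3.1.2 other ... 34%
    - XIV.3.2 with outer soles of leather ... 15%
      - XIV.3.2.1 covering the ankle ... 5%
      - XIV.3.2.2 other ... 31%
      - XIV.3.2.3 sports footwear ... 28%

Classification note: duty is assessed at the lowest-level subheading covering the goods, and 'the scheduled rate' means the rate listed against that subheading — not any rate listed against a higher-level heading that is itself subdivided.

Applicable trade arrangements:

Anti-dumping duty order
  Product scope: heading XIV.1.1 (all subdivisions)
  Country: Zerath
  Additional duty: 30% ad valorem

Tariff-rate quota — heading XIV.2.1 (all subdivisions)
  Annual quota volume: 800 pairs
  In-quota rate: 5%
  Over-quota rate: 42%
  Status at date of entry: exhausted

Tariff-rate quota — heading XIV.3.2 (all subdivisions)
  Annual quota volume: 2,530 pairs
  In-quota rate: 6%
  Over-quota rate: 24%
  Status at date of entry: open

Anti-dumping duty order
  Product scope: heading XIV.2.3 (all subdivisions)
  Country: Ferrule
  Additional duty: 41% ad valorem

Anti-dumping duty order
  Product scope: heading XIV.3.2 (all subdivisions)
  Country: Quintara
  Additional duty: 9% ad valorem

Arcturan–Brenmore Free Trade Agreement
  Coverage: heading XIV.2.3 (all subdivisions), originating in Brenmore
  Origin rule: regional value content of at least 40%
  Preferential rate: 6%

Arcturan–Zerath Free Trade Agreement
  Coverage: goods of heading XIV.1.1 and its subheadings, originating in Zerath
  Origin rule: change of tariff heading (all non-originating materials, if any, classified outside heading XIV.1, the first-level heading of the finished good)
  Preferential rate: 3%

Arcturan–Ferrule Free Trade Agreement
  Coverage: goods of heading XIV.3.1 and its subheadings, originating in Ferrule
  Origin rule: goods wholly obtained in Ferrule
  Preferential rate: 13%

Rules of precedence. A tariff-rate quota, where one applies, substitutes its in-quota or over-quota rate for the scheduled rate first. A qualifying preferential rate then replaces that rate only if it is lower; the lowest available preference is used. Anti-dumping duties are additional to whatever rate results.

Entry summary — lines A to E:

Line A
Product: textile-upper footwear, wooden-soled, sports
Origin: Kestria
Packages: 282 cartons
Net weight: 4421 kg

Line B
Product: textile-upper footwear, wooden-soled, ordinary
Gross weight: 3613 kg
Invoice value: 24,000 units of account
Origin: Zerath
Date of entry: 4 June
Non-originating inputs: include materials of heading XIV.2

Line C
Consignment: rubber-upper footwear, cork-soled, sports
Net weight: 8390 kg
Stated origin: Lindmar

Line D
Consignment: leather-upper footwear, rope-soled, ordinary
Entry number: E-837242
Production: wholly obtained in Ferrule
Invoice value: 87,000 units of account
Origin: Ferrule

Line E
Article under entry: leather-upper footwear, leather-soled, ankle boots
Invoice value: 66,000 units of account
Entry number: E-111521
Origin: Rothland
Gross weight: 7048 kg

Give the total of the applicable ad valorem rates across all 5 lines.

Line A: textile-upper → XIV.2; wooden-soled → XIV.2.3; sports → XIV.2.3.2. Scheduled 6%. No special measure applies. → 6%.
Line B: textile-upper → XIV.2; wooden-soled → XIV.2.3; ordinary → XIV.2.3.3. Scheduled 32%. Zerath agreement on XIV.1.1: XIV.2.3.3 not covered. → 32%.
Line C: rubber-upper → XIV.1; cork-soled → XIV.1.1; sports → XIV.1.1.2. Scheduled 21%. No special measure applies. → 21%.
Line D: leather-upper → XIV.3; rope-soled → XIV.3.1; ordinary → XIV.3.1.2. Scheduled 34%. Ferrule agreement on XIV.3.1: wholly obtained → 13% available; preferential 13%. → 13%.
Line E: leather-upper → XIV.3; leather-soled → XIV.3.2; ankle boots → XIV.3.2.1. Scheduled 5%. quota on XIV.3.2 open → in-quota 6%. → 6%.
Sum: 6% + 32% + 21% + 13% + 6% = 78%.

78%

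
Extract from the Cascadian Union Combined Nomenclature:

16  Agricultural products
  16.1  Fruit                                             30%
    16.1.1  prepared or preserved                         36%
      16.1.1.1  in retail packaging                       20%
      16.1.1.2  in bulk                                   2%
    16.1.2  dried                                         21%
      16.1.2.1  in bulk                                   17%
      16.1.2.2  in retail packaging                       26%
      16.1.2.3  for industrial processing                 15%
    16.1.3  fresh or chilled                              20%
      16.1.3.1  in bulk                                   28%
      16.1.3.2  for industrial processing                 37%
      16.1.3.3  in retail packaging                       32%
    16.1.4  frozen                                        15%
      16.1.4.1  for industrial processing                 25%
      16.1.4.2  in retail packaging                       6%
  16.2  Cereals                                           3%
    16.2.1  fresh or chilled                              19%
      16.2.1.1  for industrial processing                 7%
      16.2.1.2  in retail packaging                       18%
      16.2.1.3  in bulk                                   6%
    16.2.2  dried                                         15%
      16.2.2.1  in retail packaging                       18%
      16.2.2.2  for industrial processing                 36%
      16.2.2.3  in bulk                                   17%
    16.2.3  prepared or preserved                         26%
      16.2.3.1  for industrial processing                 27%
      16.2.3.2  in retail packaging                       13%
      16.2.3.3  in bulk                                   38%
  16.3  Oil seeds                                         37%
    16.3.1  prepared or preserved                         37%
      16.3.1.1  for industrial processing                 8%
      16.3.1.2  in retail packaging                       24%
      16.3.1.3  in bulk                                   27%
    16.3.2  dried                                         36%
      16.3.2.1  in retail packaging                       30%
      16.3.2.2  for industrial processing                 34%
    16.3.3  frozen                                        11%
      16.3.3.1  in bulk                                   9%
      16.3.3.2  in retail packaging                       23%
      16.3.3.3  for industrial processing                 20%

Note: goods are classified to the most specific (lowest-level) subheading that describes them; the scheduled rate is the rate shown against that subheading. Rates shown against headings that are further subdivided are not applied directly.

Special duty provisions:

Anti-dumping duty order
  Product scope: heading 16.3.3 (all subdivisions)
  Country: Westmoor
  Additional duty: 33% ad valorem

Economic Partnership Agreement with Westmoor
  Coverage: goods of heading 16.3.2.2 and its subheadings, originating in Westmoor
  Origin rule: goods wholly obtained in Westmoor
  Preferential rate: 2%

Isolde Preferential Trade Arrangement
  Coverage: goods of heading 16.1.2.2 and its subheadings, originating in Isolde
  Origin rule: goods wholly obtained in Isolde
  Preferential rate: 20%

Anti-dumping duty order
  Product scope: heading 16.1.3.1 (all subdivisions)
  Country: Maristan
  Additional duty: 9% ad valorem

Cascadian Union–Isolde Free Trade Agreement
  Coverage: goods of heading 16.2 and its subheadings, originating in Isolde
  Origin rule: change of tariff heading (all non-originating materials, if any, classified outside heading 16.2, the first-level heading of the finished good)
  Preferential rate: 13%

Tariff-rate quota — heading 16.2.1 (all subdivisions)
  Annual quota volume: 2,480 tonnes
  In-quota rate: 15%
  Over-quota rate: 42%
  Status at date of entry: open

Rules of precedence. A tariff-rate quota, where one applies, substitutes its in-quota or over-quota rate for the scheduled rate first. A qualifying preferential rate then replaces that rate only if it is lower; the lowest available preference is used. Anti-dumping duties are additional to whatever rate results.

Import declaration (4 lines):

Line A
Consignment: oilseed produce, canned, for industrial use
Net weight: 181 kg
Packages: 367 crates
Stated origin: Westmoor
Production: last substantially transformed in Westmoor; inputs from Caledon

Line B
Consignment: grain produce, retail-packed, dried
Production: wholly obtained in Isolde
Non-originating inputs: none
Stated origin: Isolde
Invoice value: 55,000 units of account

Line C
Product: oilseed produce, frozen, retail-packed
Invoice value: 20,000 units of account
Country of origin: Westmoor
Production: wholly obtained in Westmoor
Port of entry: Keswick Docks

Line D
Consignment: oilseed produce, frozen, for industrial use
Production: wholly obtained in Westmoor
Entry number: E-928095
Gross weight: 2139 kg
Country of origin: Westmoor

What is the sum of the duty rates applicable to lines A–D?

130%

Line A: oilseed → 16.3; canned → 16.3.1; for industrial use → 16.3.1.1. Scheduled 8%. Westmoor agreement on 16.3.2.2: 16.3.1.1 not covered. → 8%.
Line B: grain → 16.2; dried → 16.2.2; retail-packed → 16.2.2.1. Scheduled 18%. Isolde agreement on 16.1.2.2: 16.2.2.1 not covered; Isolde agreement on 16.2: CTH met → 13% available; preferential 13%. → 13%.
Line C: oilseed → 16.3; frozen → 16.3.3; retail-packed → 16.3.3.2. Scheduled 23%. Westmoor agreement on 16.3.2.2: 16.3.3.2 not covered; anti-dumping (Westmoor, 16.3.3): +33%; total 23% + 33% = 56%. → 56%.
Line D: oilseed → 16.3; frozen → 16.3.3; for industrial use → 16.3.3.3. Scheduled 20%. Westmoor agreement on 16.3.2.2: 16.3.3.3 not covered; anti-dumping (Westmoor, 16.3.3): +33%; total 20% + 33% = 53%. → 53%.
Sum: 8% + 13% + 56% + 53% = 130%.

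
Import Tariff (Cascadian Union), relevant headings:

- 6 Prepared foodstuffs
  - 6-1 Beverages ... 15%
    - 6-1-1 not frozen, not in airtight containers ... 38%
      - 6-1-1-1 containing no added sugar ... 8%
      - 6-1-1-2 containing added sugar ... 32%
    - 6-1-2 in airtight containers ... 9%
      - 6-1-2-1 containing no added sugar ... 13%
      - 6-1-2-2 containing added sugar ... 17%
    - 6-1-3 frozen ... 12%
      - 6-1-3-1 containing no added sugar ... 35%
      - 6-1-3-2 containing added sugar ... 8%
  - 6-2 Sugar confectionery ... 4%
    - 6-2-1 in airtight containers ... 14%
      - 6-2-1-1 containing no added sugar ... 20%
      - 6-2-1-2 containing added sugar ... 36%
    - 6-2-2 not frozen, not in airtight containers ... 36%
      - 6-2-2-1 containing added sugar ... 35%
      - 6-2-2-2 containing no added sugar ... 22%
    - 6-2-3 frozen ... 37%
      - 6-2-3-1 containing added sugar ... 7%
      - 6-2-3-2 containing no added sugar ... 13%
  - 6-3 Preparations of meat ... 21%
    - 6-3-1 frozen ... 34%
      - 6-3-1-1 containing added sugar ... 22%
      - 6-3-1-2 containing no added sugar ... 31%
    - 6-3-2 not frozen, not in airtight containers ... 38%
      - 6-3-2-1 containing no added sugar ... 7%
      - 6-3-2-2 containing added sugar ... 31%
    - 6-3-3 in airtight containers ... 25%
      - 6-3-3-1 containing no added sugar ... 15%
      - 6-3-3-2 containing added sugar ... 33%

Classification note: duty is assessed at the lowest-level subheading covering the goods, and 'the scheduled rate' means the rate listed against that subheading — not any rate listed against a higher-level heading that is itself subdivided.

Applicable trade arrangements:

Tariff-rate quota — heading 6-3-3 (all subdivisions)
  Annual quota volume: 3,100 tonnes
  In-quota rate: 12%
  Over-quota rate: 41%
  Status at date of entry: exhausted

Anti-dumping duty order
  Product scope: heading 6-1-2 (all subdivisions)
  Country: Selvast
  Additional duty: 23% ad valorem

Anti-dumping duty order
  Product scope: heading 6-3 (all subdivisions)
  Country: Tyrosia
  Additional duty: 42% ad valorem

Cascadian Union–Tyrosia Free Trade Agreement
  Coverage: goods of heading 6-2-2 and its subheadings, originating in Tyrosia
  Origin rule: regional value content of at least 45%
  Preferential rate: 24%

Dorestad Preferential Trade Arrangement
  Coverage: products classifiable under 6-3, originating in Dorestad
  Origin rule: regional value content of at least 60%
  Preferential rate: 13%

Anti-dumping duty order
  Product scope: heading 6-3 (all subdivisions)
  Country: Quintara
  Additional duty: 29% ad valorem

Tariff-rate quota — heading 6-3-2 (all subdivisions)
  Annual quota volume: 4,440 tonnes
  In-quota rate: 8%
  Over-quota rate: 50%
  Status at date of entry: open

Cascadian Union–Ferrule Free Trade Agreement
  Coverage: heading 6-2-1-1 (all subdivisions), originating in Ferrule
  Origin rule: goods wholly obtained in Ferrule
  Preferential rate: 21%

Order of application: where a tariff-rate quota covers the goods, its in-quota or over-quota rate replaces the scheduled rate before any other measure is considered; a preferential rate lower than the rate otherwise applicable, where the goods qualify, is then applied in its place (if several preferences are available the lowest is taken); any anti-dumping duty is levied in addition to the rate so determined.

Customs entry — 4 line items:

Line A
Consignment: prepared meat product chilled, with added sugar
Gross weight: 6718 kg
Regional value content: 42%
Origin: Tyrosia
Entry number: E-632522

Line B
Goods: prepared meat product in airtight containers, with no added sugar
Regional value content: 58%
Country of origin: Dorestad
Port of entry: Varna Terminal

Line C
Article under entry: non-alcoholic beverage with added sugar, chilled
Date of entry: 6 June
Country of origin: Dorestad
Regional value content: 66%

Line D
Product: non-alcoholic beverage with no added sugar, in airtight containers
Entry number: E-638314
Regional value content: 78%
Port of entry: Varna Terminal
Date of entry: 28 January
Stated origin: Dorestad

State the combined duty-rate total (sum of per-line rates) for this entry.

136%

Line A: prepared meat product → 6-3; chilled → 6-3-2; with added sugar → 6-3-2-2. Scheduled 31%. quota on 6-3-2 open → in-quota 8%; Tyrosia agreement on 6-2-2: 6-3-2-2 not covered; anti-dumping (Tyrosia, 6-3): +42%; total 8% + 42% = 50%. → 50%.
Line B: prepared meat product → 6-3; in airtight containers → 6-3-3; with no added sugar → 6-3-3-1. Scheduled 15%. quota on 6-3-3 exhausted → over-quota 41%; Dorestad agreement on 6-3: RVC < 60%. → 41%.
Line C: non-alcoholic beverage → 6-1; chilled → 6-1-1; with added sugar → 6-1-1-2. Scheduled 32%. Dorestad agreement on 6-3: 6-1-1-2 not covered. → 32%.
Line D: non-alcoholic beverage → 6-1; in airtight containers → 6-1-2; with no added sugar → 6-1-2-1. Scheduled 13%. Dorestad agreement on 6-3: 6-1-2-1 not covered. → 13%.
Sum: 50% + 41% + 32% + 13% = 136%.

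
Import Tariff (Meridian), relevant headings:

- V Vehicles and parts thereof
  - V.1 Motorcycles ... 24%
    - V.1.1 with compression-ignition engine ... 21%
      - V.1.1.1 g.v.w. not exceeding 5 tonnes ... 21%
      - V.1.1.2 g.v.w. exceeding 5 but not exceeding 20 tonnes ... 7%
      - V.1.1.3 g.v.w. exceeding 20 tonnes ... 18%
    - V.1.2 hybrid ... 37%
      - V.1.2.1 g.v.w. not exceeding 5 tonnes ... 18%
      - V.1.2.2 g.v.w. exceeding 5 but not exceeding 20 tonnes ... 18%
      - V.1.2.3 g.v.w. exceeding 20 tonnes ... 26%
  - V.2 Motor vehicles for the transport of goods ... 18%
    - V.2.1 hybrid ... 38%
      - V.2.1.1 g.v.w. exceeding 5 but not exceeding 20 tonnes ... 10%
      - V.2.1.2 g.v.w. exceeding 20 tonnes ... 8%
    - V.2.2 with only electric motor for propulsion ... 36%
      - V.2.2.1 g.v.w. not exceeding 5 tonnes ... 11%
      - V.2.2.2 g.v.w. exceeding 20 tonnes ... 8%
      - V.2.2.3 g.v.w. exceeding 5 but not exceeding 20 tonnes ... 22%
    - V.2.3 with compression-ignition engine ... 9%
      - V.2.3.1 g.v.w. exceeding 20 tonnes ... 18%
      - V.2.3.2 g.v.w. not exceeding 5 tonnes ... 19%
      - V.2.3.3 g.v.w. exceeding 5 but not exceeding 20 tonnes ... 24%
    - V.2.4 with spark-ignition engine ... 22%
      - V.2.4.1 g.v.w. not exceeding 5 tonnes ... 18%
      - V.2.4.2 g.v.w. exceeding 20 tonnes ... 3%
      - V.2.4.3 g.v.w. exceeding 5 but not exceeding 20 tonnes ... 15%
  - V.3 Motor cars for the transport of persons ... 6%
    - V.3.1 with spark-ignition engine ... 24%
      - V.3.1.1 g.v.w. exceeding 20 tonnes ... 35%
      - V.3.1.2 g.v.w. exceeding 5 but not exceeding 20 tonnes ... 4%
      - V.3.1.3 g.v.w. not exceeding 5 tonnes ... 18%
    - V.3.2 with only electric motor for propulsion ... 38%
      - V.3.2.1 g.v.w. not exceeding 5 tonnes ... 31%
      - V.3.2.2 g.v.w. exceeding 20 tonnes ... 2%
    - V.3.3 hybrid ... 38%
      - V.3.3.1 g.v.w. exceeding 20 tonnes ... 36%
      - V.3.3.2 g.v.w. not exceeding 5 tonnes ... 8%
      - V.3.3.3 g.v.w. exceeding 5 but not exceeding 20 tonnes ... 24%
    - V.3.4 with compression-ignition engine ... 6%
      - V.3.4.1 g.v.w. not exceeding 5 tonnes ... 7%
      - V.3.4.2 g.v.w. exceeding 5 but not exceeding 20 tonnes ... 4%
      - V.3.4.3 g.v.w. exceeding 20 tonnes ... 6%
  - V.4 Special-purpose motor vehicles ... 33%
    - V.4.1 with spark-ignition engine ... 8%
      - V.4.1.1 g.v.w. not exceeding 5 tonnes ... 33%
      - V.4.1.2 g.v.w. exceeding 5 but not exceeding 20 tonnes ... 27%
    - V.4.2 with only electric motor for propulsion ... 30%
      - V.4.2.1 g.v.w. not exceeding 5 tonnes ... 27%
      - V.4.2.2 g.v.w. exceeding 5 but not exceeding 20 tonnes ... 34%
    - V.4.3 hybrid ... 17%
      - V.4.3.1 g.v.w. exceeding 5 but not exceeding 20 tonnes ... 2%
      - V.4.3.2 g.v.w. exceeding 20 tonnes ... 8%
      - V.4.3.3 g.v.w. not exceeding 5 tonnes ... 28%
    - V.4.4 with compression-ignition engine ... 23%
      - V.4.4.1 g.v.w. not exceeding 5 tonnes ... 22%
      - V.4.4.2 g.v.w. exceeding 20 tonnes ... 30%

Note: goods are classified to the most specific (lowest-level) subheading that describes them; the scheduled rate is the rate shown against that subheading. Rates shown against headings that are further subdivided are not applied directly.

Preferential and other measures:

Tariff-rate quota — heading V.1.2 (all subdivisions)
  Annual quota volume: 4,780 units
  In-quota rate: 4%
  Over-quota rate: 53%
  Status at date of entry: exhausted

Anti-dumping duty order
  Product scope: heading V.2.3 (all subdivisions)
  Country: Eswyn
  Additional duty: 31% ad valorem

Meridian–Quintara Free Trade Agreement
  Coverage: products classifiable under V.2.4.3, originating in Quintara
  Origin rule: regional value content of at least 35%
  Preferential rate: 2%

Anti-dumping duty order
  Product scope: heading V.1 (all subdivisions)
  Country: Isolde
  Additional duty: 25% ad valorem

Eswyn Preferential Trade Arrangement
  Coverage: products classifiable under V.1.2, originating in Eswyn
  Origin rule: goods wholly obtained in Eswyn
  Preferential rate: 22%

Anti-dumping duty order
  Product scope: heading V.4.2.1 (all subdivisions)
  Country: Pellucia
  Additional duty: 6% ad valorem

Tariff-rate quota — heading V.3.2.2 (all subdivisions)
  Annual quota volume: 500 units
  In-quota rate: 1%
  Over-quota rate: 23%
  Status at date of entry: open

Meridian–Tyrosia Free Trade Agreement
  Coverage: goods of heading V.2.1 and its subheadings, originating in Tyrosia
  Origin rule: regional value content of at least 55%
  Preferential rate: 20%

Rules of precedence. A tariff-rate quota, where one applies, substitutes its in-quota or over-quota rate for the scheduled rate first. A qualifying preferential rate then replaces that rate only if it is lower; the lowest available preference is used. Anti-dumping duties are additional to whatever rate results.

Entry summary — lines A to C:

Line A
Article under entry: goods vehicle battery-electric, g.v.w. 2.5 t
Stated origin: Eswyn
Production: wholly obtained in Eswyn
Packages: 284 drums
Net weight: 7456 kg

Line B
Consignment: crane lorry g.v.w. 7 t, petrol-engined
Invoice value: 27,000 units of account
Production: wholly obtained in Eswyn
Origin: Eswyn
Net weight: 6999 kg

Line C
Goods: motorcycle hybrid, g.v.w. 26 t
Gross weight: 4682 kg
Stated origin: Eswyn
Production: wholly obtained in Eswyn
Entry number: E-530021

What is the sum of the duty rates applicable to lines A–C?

60%

Line A: goods vehicle → V.2; battery-electric → V.2.2; g.v.w. 2.5 t → V.2.2.1. Scheduled 11%. Eswyn agreement on V.1.2: V.2.2.1 not covered. → 11%.
Line B: crane lorry → V.4; petrol-engined → V.4.1; g.v.w. 7 t → V.4.1.2. Scheduled 27%. Eswyn agreement on V.1.2: V.4.1.2 not covered. → 27%.
Line C: motorcycle → V.1; hybrid → V.1.2; g.v.w. 26 t → V.1.2.3. Scheduled 26%. quota on V.1.2 exhausted → over-quota 53%; Eswyn agreement on V.1.2: wholly obtained → 22% available; preferential 22%. → 22%.
Sum: 11% + 27% + 22% = 60%.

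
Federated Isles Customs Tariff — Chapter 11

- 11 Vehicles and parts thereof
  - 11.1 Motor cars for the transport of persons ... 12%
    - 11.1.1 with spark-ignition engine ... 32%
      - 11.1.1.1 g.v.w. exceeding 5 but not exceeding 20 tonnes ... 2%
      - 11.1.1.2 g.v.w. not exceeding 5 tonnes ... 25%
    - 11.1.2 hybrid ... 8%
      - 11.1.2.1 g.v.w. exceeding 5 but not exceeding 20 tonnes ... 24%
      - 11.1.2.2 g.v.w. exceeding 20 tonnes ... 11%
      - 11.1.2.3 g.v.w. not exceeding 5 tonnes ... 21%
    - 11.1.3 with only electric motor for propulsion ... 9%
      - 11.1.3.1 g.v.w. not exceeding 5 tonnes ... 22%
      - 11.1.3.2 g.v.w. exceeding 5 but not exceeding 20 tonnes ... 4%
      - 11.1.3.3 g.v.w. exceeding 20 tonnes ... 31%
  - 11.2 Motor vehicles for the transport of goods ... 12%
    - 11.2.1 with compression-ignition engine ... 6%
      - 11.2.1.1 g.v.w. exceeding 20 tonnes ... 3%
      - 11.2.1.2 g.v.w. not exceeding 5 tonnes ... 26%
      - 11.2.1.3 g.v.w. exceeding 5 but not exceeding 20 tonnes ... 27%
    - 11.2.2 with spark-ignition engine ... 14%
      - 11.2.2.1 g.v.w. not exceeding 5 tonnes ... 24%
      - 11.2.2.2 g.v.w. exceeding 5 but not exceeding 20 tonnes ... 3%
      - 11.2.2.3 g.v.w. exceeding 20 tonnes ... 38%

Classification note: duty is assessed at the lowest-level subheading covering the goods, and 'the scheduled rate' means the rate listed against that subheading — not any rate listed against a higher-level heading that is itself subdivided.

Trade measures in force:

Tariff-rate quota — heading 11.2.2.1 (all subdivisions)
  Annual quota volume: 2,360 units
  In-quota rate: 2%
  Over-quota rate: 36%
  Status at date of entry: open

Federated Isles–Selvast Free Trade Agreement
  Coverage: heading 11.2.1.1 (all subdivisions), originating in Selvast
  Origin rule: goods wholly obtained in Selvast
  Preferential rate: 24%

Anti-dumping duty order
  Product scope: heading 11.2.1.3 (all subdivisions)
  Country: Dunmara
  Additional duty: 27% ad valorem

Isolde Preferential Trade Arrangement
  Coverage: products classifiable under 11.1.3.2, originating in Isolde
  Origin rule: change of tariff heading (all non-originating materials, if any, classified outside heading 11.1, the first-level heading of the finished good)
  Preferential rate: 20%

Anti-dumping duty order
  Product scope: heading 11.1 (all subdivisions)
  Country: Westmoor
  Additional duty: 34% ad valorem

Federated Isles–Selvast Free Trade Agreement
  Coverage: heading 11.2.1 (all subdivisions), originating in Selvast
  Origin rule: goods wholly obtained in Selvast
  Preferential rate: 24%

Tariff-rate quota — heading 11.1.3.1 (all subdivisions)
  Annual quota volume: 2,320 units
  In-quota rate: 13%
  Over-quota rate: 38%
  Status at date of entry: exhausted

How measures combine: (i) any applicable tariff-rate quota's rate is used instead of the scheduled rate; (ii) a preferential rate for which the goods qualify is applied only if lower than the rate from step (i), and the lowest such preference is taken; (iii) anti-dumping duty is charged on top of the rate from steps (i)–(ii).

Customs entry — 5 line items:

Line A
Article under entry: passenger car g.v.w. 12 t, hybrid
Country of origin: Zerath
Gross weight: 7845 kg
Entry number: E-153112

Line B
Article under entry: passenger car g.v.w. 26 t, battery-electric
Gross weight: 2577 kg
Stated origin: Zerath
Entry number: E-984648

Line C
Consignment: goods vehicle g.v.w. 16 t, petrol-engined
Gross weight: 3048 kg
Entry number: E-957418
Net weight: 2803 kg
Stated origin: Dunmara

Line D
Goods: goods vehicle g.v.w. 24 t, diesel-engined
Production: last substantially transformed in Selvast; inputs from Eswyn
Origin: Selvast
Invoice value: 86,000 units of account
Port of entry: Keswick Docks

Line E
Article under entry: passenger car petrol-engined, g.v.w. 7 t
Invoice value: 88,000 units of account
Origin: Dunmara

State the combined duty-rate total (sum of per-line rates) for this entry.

63%

Line A: passenger car → 11.1; hybrid → 11.1.2; g.v.w. 12 t → 11.1.2.1. Scheduled 24%. No special measure applies. → 24%.
Line B: passenger car → 11.1; battery-electric → 11.1.3; g.v.w. 26 t → 11.1.3.3. Scheduled 31%. No special measure applies. → 31%.
Line C: goods vehicle → 11.2; petrol-engined → 11.2.2; g.v.w. 16 t → 11.2.2.2. Scheduled 3%. No special measure applies. → 3%.
Line D: goods vehicle → 11.2; diesel-engined → 11.2.1; g.v.w. 24 t → 11.2.1.1. Scheduled 3%. Selvast agreement on 11.2.1.1: not wholly obtained; Selvast agreement on 11.2.1: not wholly obtained. → 3%.
Line E: passenger car → 11.1; petrol-engined → 11.1.1; g.v.w. 7 t → 11.1.1.1. Scheduled 2%. No special measure applies. → 2%.
Sum: 24% + 31% + 3% + 3% + 2% = 63%.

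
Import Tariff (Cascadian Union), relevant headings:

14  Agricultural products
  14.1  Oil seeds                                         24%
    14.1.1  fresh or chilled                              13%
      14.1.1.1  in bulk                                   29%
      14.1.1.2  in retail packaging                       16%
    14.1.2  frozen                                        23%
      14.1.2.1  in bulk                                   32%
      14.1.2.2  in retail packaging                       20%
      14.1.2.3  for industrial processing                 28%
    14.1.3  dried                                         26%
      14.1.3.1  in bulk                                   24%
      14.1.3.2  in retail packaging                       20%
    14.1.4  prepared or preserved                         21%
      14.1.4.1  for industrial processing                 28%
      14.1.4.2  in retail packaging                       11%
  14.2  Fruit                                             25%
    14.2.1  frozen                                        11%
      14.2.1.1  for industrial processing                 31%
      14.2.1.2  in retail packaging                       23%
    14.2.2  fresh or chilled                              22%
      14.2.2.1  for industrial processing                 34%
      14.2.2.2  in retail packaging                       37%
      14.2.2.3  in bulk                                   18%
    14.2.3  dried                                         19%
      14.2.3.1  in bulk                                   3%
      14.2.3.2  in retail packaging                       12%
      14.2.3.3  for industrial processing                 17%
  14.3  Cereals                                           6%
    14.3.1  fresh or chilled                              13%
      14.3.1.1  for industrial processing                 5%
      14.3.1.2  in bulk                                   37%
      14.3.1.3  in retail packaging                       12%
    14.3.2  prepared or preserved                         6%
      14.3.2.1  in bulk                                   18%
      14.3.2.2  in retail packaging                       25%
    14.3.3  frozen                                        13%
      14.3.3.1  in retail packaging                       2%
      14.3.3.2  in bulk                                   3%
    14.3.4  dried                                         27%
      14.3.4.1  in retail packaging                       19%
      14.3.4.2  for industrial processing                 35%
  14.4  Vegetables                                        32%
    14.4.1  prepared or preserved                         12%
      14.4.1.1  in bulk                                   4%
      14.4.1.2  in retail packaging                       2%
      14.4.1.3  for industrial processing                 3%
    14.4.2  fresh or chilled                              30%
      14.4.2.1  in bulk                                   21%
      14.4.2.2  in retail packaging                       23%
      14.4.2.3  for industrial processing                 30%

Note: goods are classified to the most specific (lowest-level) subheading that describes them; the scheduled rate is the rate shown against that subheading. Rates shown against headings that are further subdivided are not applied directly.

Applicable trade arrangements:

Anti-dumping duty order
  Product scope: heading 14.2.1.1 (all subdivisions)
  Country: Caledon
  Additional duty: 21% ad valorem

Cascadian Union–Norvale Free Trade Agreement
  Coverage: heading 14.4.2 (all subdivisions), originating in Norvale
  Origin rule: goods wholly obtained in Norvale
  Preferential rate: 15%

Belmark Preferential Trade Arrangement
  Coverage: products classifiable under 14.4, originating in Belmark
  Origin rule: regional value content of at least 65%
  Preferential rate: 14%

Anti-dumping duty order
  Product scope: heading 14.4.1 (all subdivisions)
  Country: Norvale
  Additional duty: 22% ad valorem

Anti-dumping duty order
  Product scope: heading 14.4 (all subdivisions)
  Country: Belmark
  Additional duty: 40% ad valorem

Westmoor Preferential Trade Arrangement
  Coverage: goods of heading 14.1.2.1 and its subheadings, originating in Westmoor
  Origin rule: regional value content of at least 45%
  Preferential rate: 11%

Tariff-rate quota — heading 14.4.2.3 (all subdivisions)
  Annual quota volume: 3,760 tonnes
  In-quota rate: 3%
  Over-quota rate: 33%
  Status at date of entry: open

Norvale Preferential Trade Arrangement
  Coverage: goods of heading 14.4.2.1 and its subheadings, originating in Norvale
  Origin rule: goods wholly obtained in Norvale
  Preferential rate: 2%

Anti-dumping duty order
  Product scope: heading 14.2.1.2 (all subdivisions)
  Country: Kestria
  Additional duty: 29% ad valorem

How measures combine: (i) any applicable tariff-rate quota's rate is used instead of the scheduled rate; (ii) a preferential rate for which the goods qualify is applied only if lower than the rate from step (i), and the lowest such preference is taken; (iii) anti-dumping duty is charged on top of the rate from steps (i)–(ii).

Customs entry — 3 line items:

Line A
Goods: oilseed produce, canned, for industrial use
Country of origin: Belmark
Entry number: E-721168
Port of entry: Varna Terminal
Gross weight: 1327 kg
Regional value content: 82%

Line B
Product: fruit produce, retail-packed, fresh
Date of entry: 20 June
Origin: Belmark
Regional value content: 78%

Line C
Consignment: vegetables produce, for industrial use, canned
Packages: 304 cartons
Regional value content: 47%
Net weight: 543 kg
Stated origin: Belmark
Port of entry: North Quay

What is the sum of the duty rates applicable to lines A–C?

108%

Line A: oilseed → 14.1; canned → 14.1.4; for industrial use → 14.1.4.1. Scheduled 28%. Belmark agreement on 14.4: 14.1.4.1 not covered. → 28%.
Line B: fruit → 14.2; fresh → 14.2.2; retail-packed → 14.2.2.2. Scheduled 37%. Belmark agreement on 14.4: 14.2.2.2 not covered. → 37%.
Line C: vegetables → 14.4; canned → 14.4.1; for industrial use → 14.4.1.3. Scheduled 3%. Belmark agreement on 14.4: RVC < 65%; anti-dumping (Belmark, 14.4): +40%; total 3% + 40% = 43%. → 43%.
Sum: 28% + 37% + 43% = 108%.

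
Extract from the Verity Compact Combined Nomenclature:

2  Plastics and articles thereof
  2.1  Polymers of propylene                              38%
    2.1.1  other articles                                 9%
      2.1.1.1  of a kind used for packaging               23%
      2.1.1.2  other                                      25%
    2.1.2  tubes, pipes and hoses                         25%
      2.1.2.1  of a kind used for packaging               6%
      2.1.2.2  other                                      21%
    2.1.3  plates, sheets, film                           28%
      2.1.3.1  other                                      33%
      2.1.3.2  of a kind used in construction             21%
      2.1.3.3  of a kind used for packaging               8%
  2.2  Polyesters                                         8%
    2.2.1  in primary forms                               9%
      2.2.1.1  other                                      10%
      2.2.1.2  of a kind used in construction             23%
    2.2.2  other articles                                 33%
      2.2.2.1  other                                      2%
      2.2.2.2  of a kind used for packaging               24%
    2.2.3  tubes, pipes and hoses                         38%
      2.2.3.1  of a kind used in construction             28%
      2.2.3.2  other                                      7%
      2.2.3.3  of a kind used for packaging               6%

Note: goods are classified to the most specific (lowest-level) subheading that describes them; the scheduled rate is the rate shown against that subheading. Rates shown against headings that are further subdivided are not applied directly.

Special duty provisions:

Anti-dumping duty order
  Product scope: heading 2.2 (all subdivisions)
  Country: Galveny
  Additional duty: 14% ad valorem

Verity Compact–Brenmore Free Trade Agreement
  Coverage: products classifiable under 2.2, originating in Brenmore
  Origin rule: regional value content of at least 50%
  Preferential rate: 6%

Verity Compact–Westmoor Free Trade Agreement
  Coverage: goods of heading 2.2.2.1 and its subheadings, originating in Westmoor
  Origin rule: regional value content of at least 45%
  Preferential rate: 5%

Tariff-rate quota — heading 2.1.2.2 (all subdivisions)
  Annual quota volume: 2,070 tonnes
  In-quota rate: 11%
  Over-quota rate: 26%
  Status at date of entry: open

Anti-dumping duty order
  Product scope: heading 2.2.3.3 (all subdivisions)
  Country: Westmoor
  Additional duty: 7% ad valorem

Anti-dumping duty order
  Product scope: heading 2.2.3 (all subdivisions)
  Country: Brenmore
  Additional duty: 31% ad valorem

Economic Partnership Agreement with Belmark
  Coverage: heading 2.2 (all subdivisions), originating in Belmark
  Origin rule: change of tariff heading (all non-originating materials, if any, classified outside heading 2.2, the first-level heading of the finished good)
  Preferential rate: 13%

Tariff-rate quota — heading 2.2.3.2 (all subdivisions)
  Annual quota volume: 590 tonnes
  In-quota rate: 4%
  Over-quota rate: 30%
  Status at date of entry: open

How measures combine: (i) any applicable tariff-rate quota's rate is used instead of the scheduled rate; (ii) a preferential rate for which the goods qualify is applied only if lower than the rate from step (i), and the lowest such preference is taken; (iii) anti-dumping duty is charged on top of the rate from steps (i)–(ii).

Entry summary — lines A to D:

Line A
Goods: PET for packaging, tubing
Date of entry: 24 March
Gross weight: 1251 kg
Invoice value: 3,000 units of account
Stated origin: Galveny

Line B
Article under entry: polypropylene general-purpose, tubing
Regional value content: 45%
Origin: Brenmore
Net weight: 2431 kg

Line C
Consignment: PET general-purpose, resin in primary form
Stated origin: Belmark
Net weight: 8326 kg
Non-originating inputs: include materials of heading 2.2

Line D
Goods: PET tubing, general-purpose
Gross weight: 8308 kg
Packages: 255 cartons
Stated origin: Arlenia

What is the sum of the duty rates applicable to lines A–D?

Line A: PET → 2.2; tubing → 2.2.3; for packaging → 2.2.3.3. Scheduled 6%. anti-dumping (Galveny, 2.2): +14%; total 6% + 14% = 20%. → 20%.
Line B: polypropylene → 2.1; tubing → 2.1.2; general-purpose → 2.1.2.2. Scheduled 21%. quota on 2.1.2.2 open → in-quota 11%; Brenmore agreement on 2.2: 2.1.2.2 not covered. → 11%.
Line C: PET → 2.2; resin in primary form → 2.2.1; general-purpose → 2.2.1.1. Scheduled 10%. Belmark agreement on 2.2: CTH not met. → 10%.
Line D: PET → 2.2; tubing → 2.2.3; general-purpose → 2.2.3.2. Scheduled 7%. quota on 2.2.3.2 open → in-quota 4%. → 4%.
Sum: 20% + 11% + 10% + 4% = 45%.

45%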